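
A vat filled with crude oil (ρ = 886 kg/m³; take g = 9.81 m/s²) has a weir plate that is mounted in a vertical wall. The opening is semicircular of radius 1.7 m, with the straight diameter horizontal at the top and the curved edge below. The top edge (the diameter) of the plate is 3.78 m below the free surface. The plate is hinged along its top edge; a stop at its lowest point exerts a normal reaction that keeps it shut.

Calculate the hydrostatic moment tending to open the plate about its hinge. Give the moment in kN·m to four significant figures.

M ≈ 136.1 kN·m

γ = ρg = 886 × 9.81 / 1000 = 8.69166 kN/m³.
The centroid of a semicircle lies 4r/(3π) = 0.721502 m from the diameter, here below the top edge, so the centroid depth is h_c = 3.78 + 0.721502 = 4.5015 m.
A = πr²/2 = π × 1.7²/2 = 4.5396 m².
Resultant F = γ·h_c·A = 8.69166 × 4.5015 × 4.5396 = 177.614 kN.
I_c = (π/8 − 8/(9π))·r⁴ = 0.109757 × 1.7⁴ = 0.916701 m⁴.
Centre of pressure: y_p = y_c + I_c/(y_c·A) = 4.5015 + 0.916701/(4.5015 × 4.5396) = 4.5015 + 0.0448593 = 4.54636 m along the plane.
The resultant acts 0.721502 + 0.0448593 = 0.766361 m (along the plate) below the hinge at the top edge, so the moment about the hinge is M = F × 0.766361 = 177.614 × 0.766361 = 136.116 kN·m.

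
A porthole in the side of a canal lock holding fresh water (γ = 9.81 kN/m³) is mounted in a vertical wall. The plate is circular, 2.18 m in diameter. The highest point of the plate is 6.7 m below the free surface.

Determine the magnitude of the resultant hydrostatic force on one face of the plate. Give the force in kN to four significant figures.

F ≈ 285.2 kN

γ = 9.81 kN/m³.
The centroid is at the centre, 1.09 m below the top of the plate, so the centroid depth is h_c = 6.7 + 1.09 = 7.79 m.
A = π(1.09)² = 3.73253 m².
Resultant F = γ·h_c·A = 9.81 × 7.79 × 3.73253 = 285.24 kN.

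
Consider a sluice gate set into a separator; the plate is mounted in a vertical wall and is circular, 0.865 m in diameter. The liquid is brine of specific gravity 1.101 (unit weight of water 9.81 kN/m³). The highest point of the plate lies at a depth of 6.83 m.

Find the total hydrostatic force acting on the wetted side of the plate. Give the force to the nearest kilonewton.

F ≈ 46 kN

γ = 1.101 × 9.81 = 10.80081 kN/m³.
The centroid is at the centre, 0.4325 m below the top of the plate, so the centroid depth is h_c = 6.83 + 0.4325 = 7.2625 m.
A = π(0.4325)² = 0.587655 m².
Resultant F = γ·h_c·A = 10.80081 × 7.2625 × 0.587655 = 46.0962 kN.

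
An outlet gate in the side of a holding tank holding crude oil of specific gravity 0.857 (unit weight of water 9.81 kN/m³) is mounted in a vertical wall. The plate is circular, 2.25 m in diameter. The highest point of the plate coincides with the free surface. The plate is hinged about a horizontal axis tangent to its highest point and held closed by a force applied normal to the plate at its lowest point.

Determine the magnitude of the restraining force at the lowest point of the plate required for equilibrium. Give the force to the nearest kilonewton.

γ = 0.857 × 9.81 = 8.40717 kN/m³.
The centroid is at the centre, 1.125 m below the top of the plate, so the centroid depth is h_c = 1.125 m.
A = π(1.125)² = 3.97608 m².
Resultant F = γ·h_c·A = 8.40717 × 1.125 × 3.97608 = 37.606 kN.
I_c = πr⁴/4 = π × 1.125⁴/4 = 1.25806 m⁴.
Centre of pressure: y_p = y_c + I_c/(y_c·A) = 1.125 + 1.25806/(1.125 × 3.97608) = 1.125 + 0.281251 = 1.40625 m along the plane.
The resultant acts 1.125 + 0.281251 = 1.40625 m (along the plate) below the hinge at the top edge, so the moment about the hinge is M = F × 1.40625 = 37.606 × 1.40625 = 52.8834 kN·m.
A normal force at the bottom, 2.25 m from the hinge, must supply this moment: P = 52.8834/2.25 = 23.5037 kN.

P ≈ 24 kN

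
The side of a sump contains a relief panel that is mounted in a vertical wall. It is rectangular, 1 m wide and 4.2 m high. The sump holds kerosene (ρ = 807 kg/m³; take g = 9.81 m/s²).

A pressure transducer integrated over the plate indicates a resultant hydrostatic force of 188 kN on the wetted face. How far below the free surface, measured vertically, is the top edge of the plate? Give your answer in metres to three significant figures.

γ = ρg = 807 × 9.81 / 1000 = 7.91667 kN/m³.
A = 1 × 4.2 = 4.2 m².
From F = γ·h_c·A, the centroid depth is h_c = 188/(7.91667 × 4.2) = 5.65413 m.
The centroid lies 4.2/2 = 2.1 m below the top edge, so the top edge sits at h_top = 5.65413 − 2.1 = 3.55413 m below the surface.

d_top ≈ 3.55 m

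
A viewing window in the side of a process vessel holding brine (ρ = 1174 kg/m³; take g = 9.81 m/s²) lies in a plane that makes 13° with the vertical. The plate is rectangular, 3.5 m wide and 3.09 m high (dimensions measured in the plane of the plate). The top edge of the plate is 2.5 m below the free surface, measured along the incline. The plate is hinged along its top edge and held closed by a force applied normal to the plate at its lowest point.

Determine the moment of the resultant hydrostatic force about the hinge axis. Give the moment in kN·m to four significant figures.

M ≈ 855.0 kN·m

γ = ρg = 1174 × 9.81 / 1000 = 11.51694 kN/m³.
The plate makes 13° with the vertical, i.e. θ = 90° − 13° = 77° to the horizontal. Measuring y along the incline from the free-surface line, vertical depth h = y·sinθ with sinθ = 0.974370.
The centroid lies 3.09/2 = 1.545 m below the top edge, so y_c = 2.5 + 1.545 = 4.045 m and h_c = 4.045 × 0.974370 = 3.94133 m.
A = 3.5 × 3.09 = 10.815 m².
Resultant F = γ·h_c·A = 11.51694 × 3.94133 × 10.815 = 490.915 kN.
I_c = b·h³/12 = 3.5 × 3.09³/12 = 8.60523 m⁴.
Centre of pressure: y_p = y_c + I_c/(y_c·A) = 4.045 + 8.60523/(4.045 × 10.815) = 4.045 + 0.196706 = 4.24171 m along the plane.
The resultant acts 1.545 + 0.196706 = 1.74171 m (along the plate) below the hinge at the top edge, so the moment about the hinge is M = F × 1.74171 = 490.915 × 1.74171 = 855.032 kN·m.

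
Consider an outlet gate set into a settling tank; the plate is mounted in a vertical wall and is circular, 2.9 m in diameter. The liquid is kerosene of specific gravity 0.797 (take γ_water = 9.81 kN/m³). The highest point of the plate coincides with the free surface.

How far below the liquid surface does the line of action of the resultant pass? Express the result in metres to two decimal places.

γ = 0.797 × 9.81 = 7.81857 kN/m³.
The centroid is at the centre, 1.45 m below the top of the plate, so the centroid depth is h_c = 1.45 m.
A = π(1.45)² = 6.6052 m².
Resultant F = γ·h_c·A = 7.81857 × 1.45 × 6.6052 = 74.8827 kN.
I_c = πr⁴/4 = π × 1.45⁴/4 = 3.47186 m⁴.
Centre of pressure: y_p = y_c + I_c/(y_c·A) = 1.45 + 3.47186/(1.45 × 6.6052) = 1.45 + 0.3625 = 1.8125 m along the plane.

h_p = 1.81 m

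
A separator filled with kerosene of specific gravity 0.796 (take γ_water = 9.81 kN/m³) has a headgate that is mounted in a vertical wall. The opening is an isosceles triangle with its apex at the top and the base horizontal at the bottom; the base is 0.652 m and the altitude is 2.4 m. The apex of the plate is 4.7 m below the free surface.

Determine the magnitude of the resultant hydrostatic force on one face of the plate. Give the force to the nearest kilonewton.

F ≈ 38 kN

γ = 0.796 × 9.81 = 7.80876 kN/m³.
With the apex up, the centroid sits 2h/3 = 2 × 2.4/3 = 1.6 m below the apex, so the centroid depth is h_c = 4.7 + 1.6 = 6.3 m.
A = ½ × 0.652 × 2.4 = 0.7824 m².
Resultant F = γ·h_c·A = 7.80876 × 6.3 × 0.7824 = 38.4903 kN.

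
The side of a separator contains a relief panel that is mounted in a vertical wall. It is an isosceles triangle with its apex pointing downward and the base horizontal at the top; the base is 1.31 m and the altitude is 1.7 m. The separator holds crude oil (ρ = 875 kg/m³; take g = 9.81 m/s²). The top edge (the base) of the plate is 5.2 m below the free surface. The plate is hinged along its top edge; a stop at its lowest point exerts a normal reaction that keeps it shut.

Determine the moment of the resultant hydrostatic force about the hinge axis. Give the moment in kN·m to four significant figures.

M ≈ 32.77 kN·m

γ = ρg = 875 × 9.81 / 1000 = 8.58375 kN/m³.
With the apex down, the centroid sits h/3 = 1.7/3 = 0.566667 m below the base (the top edge), so the centroid depth is h_c = 5.2 + 0.566667 = 5.76667 m.
A = ½ × 1.31 × 1.7 = 1.1135 m².
Resultant F = γ·h_c·A = 8.58375 × 5.76667 × 1.1135 = 55.1179 kN.
I_c = b·h³/36 = 1.31 × 1.7³/36 = 0.178779 m⁴.
Centre of pressure: y_p = y_c + I_c/(y_c·A) = 5.76667 + 0.178779/(5.76667 × 1.1135) = 5.76667 + 0.027842 = 5.79451 m along the plane.
The resultant acts 0.566667 + 0.027842 = 0.594509 m (along the plate) below the hinge at the top edge, so the moment about the hinge is M = F × 0.594509 = 55.1179 × 0.594509 = 32.7681 kN·m.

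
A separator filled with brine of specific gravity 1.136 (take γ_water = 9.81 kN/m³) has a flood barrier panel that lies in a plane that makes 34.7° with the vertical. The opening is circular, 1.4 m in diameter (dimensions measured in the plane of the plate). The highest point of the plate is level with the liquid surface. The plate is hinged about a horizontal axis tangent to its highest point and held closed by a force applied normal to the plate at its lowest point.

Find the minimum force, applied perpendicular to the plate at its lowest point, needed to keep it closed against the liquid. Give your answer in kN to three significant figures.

P ≈ 6.17 kN

γ = 1.136 × 9.81 = 11.14416 kN/m³.
The plate makes 34.7° with the vertical, i.e. θ = 90° − 34.7° = 55.3° to the horizontal. Measuring y along the incline from the free-surface line, vertical depth h = y·sinθ with sinθ = 0.822144.
The centroid is at the centre, 0.7 m below the top of the plate, so y_c = 0.7 m and h_c = 0.7 × 0.822144 = 0.575501 m.
A = π(0.7)² = 1.53938 m².
Resultant F = γ·h_c·A = 11.14416 × 0.575501 × 1.53938 = 9.87278 kN.
I_c = πr⁴/4 = π × 0.7⁴/4 = 0.188574 m⁴.
Centre of pressure: y_p = y_c + I_c/(y_c·A) = 0.7 + 0.188574/(0.7 × 1.53938) = 0.7 + 0.175 = 0.875 m along the plane.
The resultant acts 0.7 + 0.175 = 0.875 m (along the plate) below the hinge at the top edge, so the moment about the hinge is M = F × 0.875 = 9.87278 × 0.875 = 8.63868 kN·m.
A normal force at the bottom, 1.4 m from the hinge, must supply this moment: P = 8.63868/1.4 = 6.17049 kN.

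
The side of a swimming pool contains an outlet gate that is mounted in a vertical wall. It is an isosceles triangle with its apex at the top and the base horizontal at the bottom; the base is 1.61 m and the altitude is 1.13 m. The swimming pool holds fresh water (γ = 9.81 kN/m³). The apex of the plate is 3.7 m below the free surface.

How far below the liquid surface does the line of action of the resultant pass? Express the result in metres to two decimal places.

γ = 9.81 kN/m³.
With the apex up, the centroid sits 2h/3 = 2 × 1.13/3 = 0.753333 m below the apex, so the centroid depth is h_c = 3.7 + 0.753333 = 4.45333 m.
A = ½ × 1.61 × 1.13 = 0.90965 m².
Resultant F = γ·h_c·A = 9.81 × 4.45333 × 0.90965 = 39.74 kN.
I_c = b·h³/36 = 1.61 × 1.13³/36 = 0.0645296 m⁴.
Centre of pressure: y_p = y_c + I_c/(y_c·A) = 4.45333 + 0.0645296/(4.45333 × 0.90965) = 4.45333 + 0.0159294 = 4.46926 m along the plane.

h_p = 4.47 m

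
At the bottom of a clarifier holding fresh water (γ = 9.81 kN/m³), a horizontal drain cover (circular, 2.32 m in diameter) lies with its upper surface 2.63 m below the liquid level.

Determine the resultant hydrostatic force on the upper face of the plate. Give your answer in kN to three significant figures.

γ = 9.81 kN/m³.
The plate is horizontal, so pressure is uniform at p = γ·h = 9.81 × 2.63 = 25.8003 kN/m².
A = π(1.16)² = 4.22733 m².
F = p·A = 25.8003 × 4.22733 = 109.066 kN.

F ≈ 109 kN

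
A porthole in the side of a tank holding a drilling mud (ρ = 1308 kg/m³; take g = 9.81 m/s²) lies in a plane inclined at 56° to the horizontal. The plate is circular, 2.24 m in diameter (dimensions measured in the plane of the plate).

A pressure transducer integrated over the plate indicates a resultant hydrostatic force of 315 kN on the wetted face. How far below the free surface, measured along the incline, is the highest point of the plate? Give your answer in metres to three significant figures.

γ = ρg = 1308 × 9.81 / 1000 = 12.83148 kN/m³.
A = π(1.12)² = 3.94081 m².
From F = γ·h_c·A, the centroid depth is h_c = 315/(12.83148 × 3.94081) = 6.22943 m.
Let θ = 56° be the plate's angle to the horizontal; measure y along the incline from where the plane meets the free surface. Vertical depth h = y·sinθ with sinθ = 0.829038.
Along the incline, y_c = h_c/sinθ = 6.22943/0.829038 = 7.51405 m.
The centroid is at the centre, 1.12 m below the top of the plate, so the highest point sits at y_top = 7.51405 − 1.12 = 6.39405 m along the incline.

y_top ≈ 6.39 m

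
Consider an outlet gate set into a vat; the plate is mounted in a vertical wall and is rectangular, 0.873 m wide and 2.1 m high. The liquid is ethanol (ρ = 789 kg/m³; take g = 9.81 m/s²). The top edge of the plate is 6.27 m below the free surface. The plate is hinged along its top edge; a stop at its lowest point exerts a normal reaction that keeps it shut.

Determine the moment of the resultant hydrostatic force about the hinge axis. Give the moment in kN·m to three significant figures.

γ = ρg = 789 × 9.81 / 1000 = 7.74009 kN/m³.
The centroid lies 2.1/2 = 1.05 m below the top edge, so the centroid depth is h_c = 6.27 + 1.05 = 7.32 m.
A = 0.873 × 2.1 = 1.8333 m².
Resultant F = γ·h_c·A = 7.74009 × 7.32 × 1.8333 = 103.87 kN.
I_c = b·h³/12 = 0.873 × 2.1³/12 = 0.673738 m⁴.
Centre of pressure: y_p = y_c + I_c/(y_c·A) = 7.32 + 0.673738/(7.32 × 1.8333) = 7.32 + 0.0502049 = 7.3702 m along the plane.
The resultant acts 1.05 + 0.0502049 = 1.1002 m (along the plate) below the hinge at the top edge, so the moment about the hinge is M = F × 1.1002 = 103.87 × 1.1002 = 114.278 kN·m.

M ≈ 114 kN·m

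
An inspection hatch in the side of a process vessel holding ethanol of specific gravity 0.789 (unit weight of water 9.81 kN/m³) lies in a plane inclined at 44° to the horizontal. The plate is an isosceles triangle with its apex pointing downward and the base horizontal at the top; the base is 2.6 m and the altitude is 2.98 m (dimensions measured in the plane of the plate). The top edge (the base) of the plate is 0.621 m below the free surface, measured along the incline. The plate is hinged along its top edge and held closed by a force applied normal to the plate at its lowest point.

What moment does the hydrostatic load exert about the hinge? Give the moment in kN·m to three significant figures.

γ = 0.789 × 9.81 = 7.74009 kN/m³.
Let θ = 44° be the plate's angle to the horizontal; measure y along the incline from where the plane meets the free surface. Vertical depth h = y·sinθ with sinθ = 0.694658.
With the apex down, the centroid sits h/3 = 2.98/3 = 0.993333 m below the base (the top edge), so y_c = 0.621 + 0.993333 = 1.61433 m and h_c = 1.61433 × 0.694658 = 1.12141 m.
A = ½ × 2.6 × 2.98 = 3.874 m².
Resultant F = γ·h_c·A = 7.74009 × 1.12141 × 3.874 = 33.6256 kN.
I_c = b·h³/36 = 2.6 × 2.98³/36 = 1.91126 m⁴.
Centre of pressure: y_p = y_c + I_c/(y_c·A) = 1.61433 + 1.91126/(1.61433 × 3.874) = 1.61433 + 0.30561 = 1.91994 m along the plane.
The resultant acts 0.993333 + 0.30561 = 1.29894 m (along the plate) below the hinge at the top edge, so the moment about the hinge is M = F × 1.29894 = 33.6256 × 1.29894 = 43.6776 kN·m.

M ≈ 43.7 kN·m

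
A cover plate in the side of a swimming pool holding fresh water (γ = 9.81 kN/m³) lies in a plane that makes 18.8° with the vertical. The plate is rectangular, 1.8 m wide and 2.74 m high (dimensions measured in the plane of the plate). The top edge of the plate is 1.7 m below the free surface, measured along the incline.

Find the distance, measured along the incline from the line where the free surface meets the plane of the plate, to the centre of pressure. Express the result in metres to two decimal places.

y_p = 3.27 m

γ = 9.81 kN/m³.
The plate makes 18.8° with the vertical, i.e. θ = 90° − 18.8° = 71.2° to the horizontal. Measuring y along the incline from the free-surface line, vertical depth h = y·sinθ with sinθ = 0.946649.
The centroid lies 2.74/2 = 1.37 m below the top edge, so y_c = 1.7 + 1.37 = 3.07 m and h_c = 3.07 × 0.946649 = 2.90621 m.
A = 1.8 × 2.74 = 4.932 m².
Resultant F = γ·h_c·A = 9.81 × 2.90621 × 4.932 = 140.611 kN.
I_c = b·h³/12 = 1.8 × 2.74³/12 = 3.08562 m⁴.
Centre of pressure: y_p = y_c + I_c/(y_c·A) = 3.07 + 3.08562/(3.07 × 4.932) = 3.07 + 0.203789 = 3.27379 m along the plane.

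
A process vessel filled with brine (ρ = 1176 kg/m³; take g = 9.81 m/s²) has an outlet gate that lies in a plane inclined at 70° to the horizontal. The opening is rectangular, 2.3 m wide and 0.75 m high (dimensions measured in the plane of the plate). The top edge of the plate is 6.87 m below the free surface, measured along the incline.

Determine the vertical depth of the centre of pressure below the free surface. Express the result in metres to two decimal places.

h_p = 6.81 m

γ = ρg = 1176 × 9.81 / 1000 = 11.53656 kN/m³.
Let θ = 70° be the plate's angle to the horizontal; measure y along the incline from where the plane meets the free surface. Vertical depth h = y·sinθ with sinθ = 0.939693.
The centroid lies 0.75/2 = 0.375 m below the top edge, so y_c = 6.87 + 0.375 = 7.245 m and h_c = 7.245 × 0.939693 = 6.80808 m.
A = 2.3 × 0.75 = 1.725 m².
Resultant F = γ·h_c·A = 11.53656 × 6.80808 × 1.725 = 135.485 kN.
I_c = b·h³/12 = 2.3 × 0.75³/12 = 0.0808594 m⁴.
Centre of pressure: y_p = y_c + I_c/(y_c·A) = 7.245 + 0.0808594/(7.245 × 1.725) = 7.245 + 0.00646998 = 7.25147 m along the plane.
Vertically, h_p = y_p·sinθ = 7.25147 × 0.939693 = 6.81416 m.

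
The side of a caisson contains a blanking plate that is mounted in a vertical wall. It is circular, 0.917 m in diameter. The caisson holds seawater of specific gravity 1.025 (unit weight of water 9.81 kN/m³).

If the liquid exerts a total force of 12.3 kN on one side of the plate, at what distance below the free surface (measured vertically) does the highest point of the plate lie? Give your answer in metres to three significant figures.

γ = 1.025 × 9.81 = 10.05525 kN/m³.
A = π(0.4585)² = 0.660433 m².
From F = γ·h_c·A, the centroid depth is h_c = 12.3/(10.05525 × 0.660433) = 1.85218 m.
The centroid is at the centre, 0.4585 m below the top of the plate, so the highest point sits at h_top = 1.85218 − 0.4585 = 1.39368 m below the surface.

d_top ≈ 1.39 m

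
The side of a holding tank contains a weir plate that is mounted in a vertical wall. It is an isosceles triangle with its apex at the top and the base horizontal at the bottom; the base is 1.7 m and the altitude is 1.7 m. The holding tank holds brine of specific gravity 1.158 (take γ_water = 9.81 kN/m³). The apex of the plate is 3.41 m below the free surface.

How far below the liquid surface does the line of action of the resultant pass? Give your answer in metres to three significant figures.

h_p = 4.58 m

γ = 1.158 × 9.81 = 11.35998 kN/m³.
With the apex up, the centroid sits 2h/3 = 2 × 1.7/3 = 1.13333 m below the apex, so the centroid depth is h_c = 3.41 + 1.13333 = 4.54333 m.
A = ½ × 1.7 × 1.7 = 1.445 m².
Resultant F = γ·h_c·A = 11.35998 × 4.54333 × 1.445 = 74.5795 kN.
I_c = b·h³/36 = 1.7 × 1.7³/36 = 0.232003 m⁴.
Centre of pressure: y_p = y_c + I_c/(y_c·A) = 4.54333 + 0.232003/(4.54333 × 1.445) = 4.54333 + 0.0353388 = 4.57867 m along the plane.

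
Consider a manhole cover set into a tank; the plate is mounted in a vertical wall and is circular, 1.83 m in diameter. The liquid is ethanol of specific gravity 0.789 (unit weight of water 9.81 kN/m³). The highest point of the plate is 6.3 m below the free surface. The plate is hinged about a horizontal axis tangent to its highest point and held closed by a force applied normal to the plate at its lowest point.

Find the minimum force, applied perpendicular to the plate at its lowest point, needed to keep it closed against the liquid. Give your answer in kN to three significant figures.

γ = 0.789 × 9.81 = 7.74009 kN/m³.
The centroid is at the centre, 0.915 m below the top of the plate, so the centroid depth is h_c = 6.3 + 0.915 = 7.215 m.
A = π(0.915)² = 2.63022 m².
Resultant F = γ·h_c·A = 7.74009 × 7.215 × 2.63022 = 146.884 kN.
I_c = πr⁴/4 = π × 0.915⁴/4 = 0.550521 m⁴.
Centre of pressure: y_p = y_c + I_c/(y_c·A) = 7.215 + 0.550521/(7.215 × 2.63022) = 7.215 + 0.0290098 = 7.24401 m along the plane.
The resultant acts 0.915 + 0.0290098 = 0.94401 m (along the plate) below the hinge at the top edge, so the moment about the hinge is M = F × 0.94401 = 146.884 × 0.94401 = 138.66 kN·m.
A normal force at the bottom, 1.83 m from the hinge, must supply this moment: P = 138.66/1.83 = 75.7705 kN.

P ≈ 75.8 kN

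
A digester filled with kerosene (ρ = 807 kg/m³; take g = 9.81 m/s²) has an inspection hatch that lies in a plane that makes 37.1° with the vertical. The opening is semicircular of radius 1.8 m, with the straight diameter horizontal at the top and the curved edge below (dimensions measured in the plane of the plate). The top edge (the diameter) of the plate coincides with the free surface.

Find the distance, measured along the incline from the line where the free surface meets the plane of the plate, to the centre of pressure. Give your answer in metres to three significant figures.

y_p = 1.06 m

γ = ρg = 807 × 9.81 / 1000 = 7.91667 kN/m³.
The plate makes 37.1° with the vertical, i.e. θ = 90° − 37.1° = 52.9° to the horizontal. Measuring y along the incline from the free-surface line, vertical depth h = y·sinθ with sinθ = 0.797584.
The centroid of a semicircle lies 4r/(3π) = 0.763944 m from the diameter, here below the top edge, so y_c = 0.763944 m and h_c = 0.763944 × 0.797584 = 0.60931 m.
A = πr²/2 = π × 1.8²/2 = 5.08938 m².
Resultant F = γ·h_c·A = 7.91667 × 0.60931 × 5.08938 = 24.5497 kN.
I_c = (π/8 − 8/(9π))·r⁴ = 0.109757 × 1.8⁴ = 1.15219 m⁴.
Centre of pressure: y_p = y_c + I_c/(y_c·A) = 0.763944 + 1.15219/(0.763944 × 5.08938) = 0.763944 + 0.296345 = 1.06029 m along the plane.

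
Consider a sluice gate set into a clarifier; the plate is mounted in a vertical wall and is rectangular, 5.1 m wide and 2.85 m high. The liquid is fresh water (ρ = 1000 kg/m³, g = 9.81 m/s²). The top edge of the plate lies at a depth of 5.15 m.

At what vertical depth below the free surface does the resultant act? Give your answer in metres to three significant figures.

γ = ρg = 1000 × 9.81 = 9810 N/m³ = 9.81 kN/m³.
The centroid lies 2.85/2 = 1.425 m below the top edge, so the centroid depth is h_c = 5.15 + 1.425 = 6.575 m.
A = 5.1 × 2.85 = 14.535 m².
Resultant F = γ·h_c·A = 9.81 × 6.575 × 14.535 = 937.518 kN.
I_c = b·h³/12 = 5.1 × 2.85³/12 = 9.83838 m⁴.
Centre of pressure: y_p = y_c + I_c/(y_c·A) = 6.575 + 9.83838/(6.575 × 14.535) = 6.575 + 0.102947 = 6.67795 m along the plane.

h_p = 6.68 m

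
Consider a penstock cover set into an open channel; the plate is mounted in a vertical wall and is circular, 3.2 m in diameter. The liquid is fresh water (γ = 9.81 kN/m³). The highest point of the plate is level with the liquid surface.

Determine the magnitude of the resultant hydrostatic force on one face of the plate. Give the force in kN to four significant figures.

F ≈ 126.2 kN

γ = 9.81 kN/m³.
The centroid is at the centre, 1.6 m below the top of the plate, so the centroid depth is h_c = 1.6 m.
A = π(1.6)² = 8.04248 m².
Resultant F = γ·h_c·A = 9.81 × 1.6 × 8.04248 = 126.235 kN.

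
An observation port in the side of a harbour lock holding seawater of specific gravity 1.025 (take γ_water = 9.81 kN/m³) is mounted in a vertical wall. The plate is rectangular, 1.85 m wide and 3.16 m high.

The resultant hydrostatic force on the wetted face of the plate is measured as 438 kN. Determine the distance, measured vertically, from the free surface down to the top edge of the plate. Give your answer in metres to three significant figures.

d_top ≈ 5.87 m

γ = 1.025 × 9.81 = 10.05525 kN/m³.
A = 1.85 × 3.16 = 5.846 m².
From F = γ·h_c·A, the centroid depth is h_c = 438/(10.05525 × 5.846) = 7.45113 m.
The centroid lies 3.16/2 = 1.58 m below the top edge, so the top edge sits at h_top = 7.45113 − 1.58 = 5.87113 m below the surface.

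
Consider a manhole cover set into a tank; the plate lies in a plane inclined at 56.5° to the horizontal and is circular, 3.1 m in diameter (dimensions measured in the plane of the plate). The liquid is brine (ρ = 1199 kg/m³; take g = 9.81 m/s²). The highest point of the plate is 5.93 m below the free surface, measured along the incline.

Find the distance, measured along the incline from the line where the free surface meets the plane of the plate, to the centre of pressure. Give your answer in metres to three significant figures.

γ = ρg = 1199 × 9.81 / 1000 = 11.76219 kN/m³.
Let θ = 56.5° be the plate's angle to the horizontal; measure y along the incline from where the plane meets the free surface. Vertical depth h = y·sinθ with sinθ = 0.833886.
The centroid is at the centre, 1.55 m below the top of the plate, so y_c = 5.93 + 1.55 = 7.48 m and h_c = 7.48 × 0.833886 = 6.23747 m.
A = π(1.55)² = 7.54768 m².
Resultant F = γ·h_c·A = 11.76219 × 6.23747 × 7.54768 = 553.745 kN.
I_c = πr⁴/4 = π × 1.55⁴/4 = 4.53332 m⁴.
Centre of pressure: y_p = y_c + I_c/(y_c·A) = 7.48 + 4.53332/(7.48 × 7.54768) = 7.48 + 0.0802974 = 7.5603 m along the plane.

y_p = 7.56 m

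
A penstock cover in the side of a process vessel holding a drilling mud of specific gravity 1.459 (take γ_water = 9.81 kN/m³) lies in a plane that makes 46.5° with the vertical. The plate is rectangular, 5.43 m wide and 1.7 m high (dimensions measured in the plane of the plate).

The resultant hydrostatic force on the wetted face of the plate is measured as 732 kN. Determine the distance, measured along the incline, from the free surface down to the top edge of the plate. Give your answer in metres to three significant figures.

γ = 1.459 × 9.81 = 14.31279 kN/m³.
A = 5.43 × 1.7 = 9.231 m².
From F = γ·h_c·A, the centroid depth is h_c = 732/(14.31279 × 9.231) = 5.54036 m.
The plate makes 46.5° with the vertical, i.e. θ = 90° − 46.5° = 43.5° to the horizontal. Measuring y along the incline from the free-surface line, vertical depth h = y·sinθ with sinθ = 0.688355.
Along the incline, y_c = h_c/sinθ = 5.54036/0.688355 = 8.0487 m.
The centroid lies 1.7/2 = 0.85 m below the top edge, so the top edge sits at y_top = 8.0487 − 0.85 = 7.1987 m along the incline.

y_top ≈ 7.20 m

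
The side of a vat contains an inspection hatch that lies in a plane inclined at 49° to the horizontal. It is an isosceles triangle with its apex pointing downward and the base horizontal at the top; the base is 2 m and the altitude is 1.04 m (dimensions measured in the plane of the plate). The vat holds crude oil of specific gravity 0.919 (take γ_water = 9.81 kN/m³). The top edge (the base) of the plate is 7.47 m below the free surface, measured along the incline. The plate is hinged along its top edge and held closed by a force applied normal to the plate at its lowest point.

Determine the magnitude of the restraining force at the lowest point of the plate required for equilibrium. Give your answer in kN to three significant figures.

γ = 0.919 × 9.81 = 9.01539 kN/m³.
Let θ = 49° be the plate's angle to the horizontal; measure y along the incline from where the plane meets the free surface. Vertical depth h = y·sinθ with sinθ = 0.754710.
With the apex down, the centroid sits h/3 = 1.04/3 = 0.346667 m below the base (the top edge), so y_c = 7.47 + 0.346667 = 7.81667 m and h_c = 7.81667 × 0.754710 = 5.89932 m.
A = ½ × 2 × 1.04 = 1.04 m².
Resultant F = γ·h_c·A = 9.01539 × 5.89932 × 1.04 = 55.3121 kN.
I_c = b·h³/36 = 2 × 1.04³/36 = 0.0624924 m⁴.
Centre of pressure: y_p = y_c + I_c/(y_c·A) = 7.81667 + 0.0624924/(7.81667 × 1.04) = 7.81667 + 0.00768727 = 7.82436 m along the plane.
The resultant acts 0.346667 + 0.00768727 = 0.354354 m (along the plate) below the hinge at the top edge, so the moment about the hinge is M = F × 0.354354 = 55.3121 × 0.354354 = 19.6001 kN·m.
A normal force at the bottom, 1.04 m from the hinge, must supply this moment: P = 19.6001/1.04 = 18.8463 kN.

P ≈ 18.8 kN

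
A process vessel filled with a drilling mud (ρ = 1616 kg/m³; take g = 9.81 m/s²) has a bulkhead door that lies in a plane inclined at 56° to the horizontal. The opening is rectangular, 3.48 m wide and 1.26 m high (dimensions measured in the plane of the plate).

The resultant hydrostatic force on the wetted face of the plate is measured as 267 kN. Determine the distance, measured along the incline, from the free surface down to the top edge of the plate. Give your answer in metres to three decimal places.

y_top ≈ 4.003 m

γ = ρg = 1616 × 9.81 / 1000 = 15.85296 kN/m³.
A = 3.48 × 1.26 = 4.3848 m².
From F = γ·h_c·A, the centroid depth is h_c = 267/(15.85296 × 4.3848) = 3.84106 m.
Let θ = 56° be the plate's angle to the horizontal; measure y along the incline from where the plane meets the free surface. Vertical depth h = y·sinθ with sinθ = 0.829038.
Along the incline, y_c = h_c/sinθ = 3.84106/0.829038 = 4.63315 m.
The centroid lies 1.26/2 = 0.63 m below the top edge, so the top edge sits at y_top = 4.63315 − 0.63 = 4.00315 m along the incline.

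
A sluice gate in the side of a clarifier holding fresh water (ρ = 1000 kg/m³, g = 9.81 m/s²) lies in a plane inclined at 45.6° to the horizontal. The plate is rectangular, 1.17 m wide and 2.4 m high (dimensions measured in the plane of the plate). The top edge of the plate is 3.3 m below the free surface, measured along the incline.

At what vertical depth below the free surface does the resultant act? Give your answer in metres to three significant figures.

h_p = 3.29 m

γ = ρg = 1000 × 9.81 = 9810 N/m³ = 9.81 kN/m³.
Let θ = 45.6° be the plate's angle to the horizontal; measure y along the incline from where the plane meets the free surface. Vertical depth h = y·sinθ with sinθ = 0.714473.
The centroid lies 2.4/2 = 1.2 m below the top edge, so y_c = 3.3 + 1.2 = 4.5 m and h_c = 4.5 × 0.714473 = 3.21513 m.
A = 1.17 × 2.4 = 2.808 m².
Resultant F = γ·h_c·A = 9.81 × 3.21513 × 2.808 = 88.5655 kN.
I_c = b·h³/12 = 1.17 × 2.4³/12 = 1.34784 m⁴.
Centre of pressure: y_p = y_c + I_c/(y_c·A) = 4.5 + 1.34784/(4.5 × 2.808) = 4.5 + 0.106667 = 4.60667 m along the plane.
Vertically, h_p = y_p·sinθ = 4.60667 × 0.714473 = 3.29134 m.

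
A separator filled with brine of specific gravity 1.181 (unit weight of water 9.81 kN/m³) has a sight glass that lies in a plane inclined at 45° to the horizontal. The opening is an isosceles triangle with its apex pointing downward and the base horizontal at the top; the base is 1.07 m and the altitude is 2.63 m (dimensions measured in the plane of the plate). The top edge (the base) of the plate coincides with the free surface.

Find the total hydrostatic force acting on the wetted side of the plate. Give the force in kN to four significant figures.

γ = 1.181 × 9.81 = 11.58561 kN/m³.
Let θ = 45° be the plate's angle to the horizontal; measure y along the incline from where the plane meets the free surface. Vertical depth h = y·sinθ with sinθ = 0.707107.
With the apex down, the centroid sits h/3 = 2.63/3 = 0.876667 m below the base (the top edge), so y_c = 0.876667 m and h_c = 0.876667 × 0.707107 = 0.619897 m.
A = ½ × 1.07 × 2.63 = 1.40705 m².
Resultant F = γ·h_c·A = 11.58561 × 0.619897 × 1.40705 = 10.1053 kN.

F ≈ 10.11 kN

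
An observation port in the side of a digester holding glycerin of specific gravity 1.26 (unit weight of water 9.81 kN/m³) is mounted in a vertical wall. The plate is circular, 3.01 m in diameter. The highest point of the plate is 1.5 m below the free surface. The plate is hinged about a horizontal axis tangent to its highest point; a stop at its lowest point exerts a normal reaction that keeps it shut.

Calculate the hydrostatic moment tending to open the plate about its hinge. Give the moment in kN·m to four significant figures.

M ≈ 447.6 kN·m

γ = 1.26 × 9.81 = 12.3606 kN/m³.
The centroid is at the centre, 1.505 m below the top of the plate, so the centroid depth is h_c = 1.5 + 1.505 = 3.005 m.
A = π(1.505)² = 7.11579 m².
Resultant F = γ·h_c·A = 12.3606 × 3.005 × 7.11579 = 264.306 kN.
I_c = πr⁴/4 = π × 1.505⁴/4 = 4.02936 m⁴.
Centre of pressure: y_p = y_c + I_c/(y_c·A) = 3.005 + 4.02936/(3.005 × 7.11579) = 3.005 + 0.188438 = 3.19344 m along the plane.
The resultant acts 1.505 + 0.188438 = 1.69344 m (along the plate) below the hinge at the top edge, so the moment about the hinge is M = F × 1.69344 = 264.306 × 1.69344 = 447.586 kN·m.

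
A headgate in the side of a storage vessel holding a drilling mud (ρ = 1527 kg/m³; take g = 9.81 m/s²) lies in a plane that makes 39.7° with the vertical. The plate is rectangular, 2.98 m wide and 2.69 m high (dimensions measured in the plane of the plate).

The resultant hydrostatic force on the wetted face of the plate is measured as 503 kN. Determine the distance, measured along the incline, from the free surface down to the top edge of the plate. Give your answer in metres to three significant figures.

y_top ≈ 4.10 m

γ = ρg = 1527 × 9.81 / 1000 = 14.97987 kN/m³.
A = 2.98 × 2.69 = 8.0162 m².
From F = γ·h_c·A, the centroid depth is h_c = 503/(14.97987 × 8.0162) = 4.18882 m.
The plate makes 39.7° with the vertical, i.e. θ = 90° − 39.7° = 50.3° to the horizontal. Measuring y along the incline from the free-surface line, vertical depth h = y·sinθ with sinθ = 0.769400.
Along the incline, y_c = h_c/sinθ = 4.18882/0.769400 = 5.44427 m.
The centroid lies 2.69/2 = 1.345 m below the top edge, so the top edge sits at y_top = 5.44427 − 1.345 = 4.09927 m along the incline.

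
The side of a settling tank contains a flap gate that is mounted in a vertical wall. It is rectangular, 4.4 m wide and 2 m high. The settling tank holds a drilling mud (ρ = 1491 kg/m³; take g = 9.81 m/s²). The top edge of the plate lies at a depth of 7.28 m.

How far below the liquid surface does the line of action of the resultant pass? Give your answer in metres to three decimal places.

h_p = 8.320 m

γ = ρg = 1491 × 9.81 / 1000 = 14.62671 kN/m³.
The centroid lies 2/2 = 1 m below the top edge, so the centroid depth is h_c = 7.28 + 1 = 8.28 m.
A = 4.4 × 2 = 8.8 m².
Resultant F = γ·h_c·A = 14.62671 × 8.28 × 8.8 = 1065.76 kN.
I_c = b·h³/12 = 4.4 × 2³/12 = 2.93333 m⁴.
Centre of pressure: y_p = y_c + I_c/(y_c·A) = 8.28 + 2.93333/(8.28 × 8.8) = 8.28 + 0.0402576 = 8.32026 m along the plane.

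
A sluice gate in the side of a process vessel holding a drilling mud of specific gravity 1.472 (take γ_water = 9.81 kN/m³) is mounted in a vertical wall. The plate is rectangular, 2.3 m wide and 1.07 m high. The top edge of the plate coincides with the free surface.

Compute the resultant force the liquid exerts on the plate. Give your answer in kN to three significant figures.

F ≈ 19.0 kN

γ = 1.472 × 9.81 = 14.44032 kN/m³.
The centroid lies 1.07/2 = 0.535 m below the top edge, so the centroid depth is h_c = 0.535 m.
A = 2.3 × 1.07 = 2.461 m².
Resultant F = γ·h_c·A = 14.44032 × 0.535 × 2.461 = 19.0126 kN.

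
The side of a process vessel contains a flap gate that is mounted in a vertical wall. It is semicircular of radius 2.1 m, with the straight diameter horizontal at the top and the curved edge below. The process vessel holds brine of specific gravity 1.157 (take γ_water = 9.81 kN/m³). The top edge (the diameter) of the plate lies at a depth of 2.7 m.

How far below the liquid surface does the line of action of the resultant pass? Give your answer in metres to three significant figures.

γ = 1.157 × 9.81 = 11.35017 kN/m³.
The centroid of a semicircle lies 4r/(3π) = 0.891268 m from the diameter, here below the top edge, so the centroid depth is h_c = 2.7 + 0.891268 = 3.59127 m.
A = πr²/2 = π × 2.1²/2 = 6.92721 m².
Resultant F = γ·h_c·A = 11.35017 × 3.59127 × 6.92721 = 282.364 kN.
I_c = (π/8 − 8/(9π))·r⁴ = 0.109757 × 2.1⁴ = 2.13457 m⁴.
Centre of pressure: y_p = y_c + I_c/(y_c·A) = 3.59127 + 2.13457/(3.59127 × 6.92721) = 3.59127 + 0.0858033 = 3.67707 m along the plane.

h_p = 3.68 m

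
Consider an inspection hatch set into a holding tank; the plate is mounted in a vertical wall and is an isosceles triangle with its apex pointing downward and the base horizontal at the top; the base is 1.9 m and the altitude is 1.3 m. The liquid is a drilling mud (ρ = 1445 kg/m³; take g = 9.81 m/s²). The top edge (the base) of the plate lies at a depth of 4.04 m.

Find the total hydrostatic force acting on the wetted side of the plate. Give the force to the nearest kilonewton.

F ≈ 78 kN

γ = ρg = 1445 × 9.81 / 1000 = 14.17545 kN/m³.
With the apex down, the centroid sits h/3 = 1.3/3 = 0.433333 m below the base (the top edge), so the centroid depth is h_c = 4.04 + 0.433333 = 4.47333 m.
A = ½ × 1.9 × 1.3 = 1.235 m².
Resultant F = γ·h_c·A = 14.17545 × 4.47333 × 1.235 = 78.3132 kN.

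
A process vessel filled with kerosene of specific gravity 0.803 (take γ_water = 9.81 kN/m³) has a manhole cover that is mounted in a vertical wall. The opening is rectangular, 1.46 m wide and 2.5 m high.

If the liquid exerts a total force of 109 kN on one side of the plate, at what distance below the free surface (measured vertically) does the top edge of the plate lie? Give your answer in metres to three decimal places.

γ = 0.803 × 9.81 = 7.87743 kN/m³.
A = 1.46 × 2.5 = 3.65 m².
From F = γ·h_c·A, the centroid depth is h_c = 109/(7.87743 × 3.65) = 3.79096 m.
The centroid lies 2.5/2 = 1.25 m below the top edge, so the top edge sits at h_top = 3.79096 − 1.25 = 2.54096 m below the surface.

d_top ≈ 2.541 m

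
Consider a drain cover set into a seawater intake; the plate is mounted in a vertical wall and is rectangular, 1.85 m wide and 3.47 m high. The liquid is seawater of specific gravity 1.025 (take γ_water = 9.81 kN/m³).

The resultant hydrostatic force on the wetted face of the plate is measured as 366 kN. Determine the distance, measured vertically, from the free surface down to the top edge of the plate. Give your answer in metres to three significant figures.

γ = 1.025 × 9.81 = 10.05525 kN/m³.
A = 1.85 × 3.47 = 6.4195 m².
From F = γ·h_c·A, the centroid depth is h_c = 366/(10.05525 × 6.4195) = 5.67005 m.
The centroid lies 3.47/2 = 1.735 m below the top edge, so the top edge sits at h_top = 5.67005 − 1.735 = 3.93505 m below the surface.

d_top ≈ 3.94 m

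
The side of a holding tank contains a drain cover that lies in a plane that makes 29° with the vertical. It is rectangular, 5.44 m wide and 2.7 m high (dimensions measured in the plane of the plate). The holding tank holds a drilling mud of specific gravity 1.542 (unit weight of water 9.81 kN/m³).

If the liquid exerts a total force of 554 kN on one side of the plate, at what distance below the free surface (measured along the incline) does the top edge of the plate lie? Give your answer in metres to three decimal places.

γ = 1.542 × 9.81 = 15.12702 kN/m³.
A = 5.44 × 2.7 = 14.688 m².
From F = γ·h_c·A, the centroid depth is h_c = 554/(15.12702 × 14.688) = 2.49341 m.
The plate makes 29° with the vertical, i.e. θ = 90° − 29° = 61° to the horizontal. Measuring y along the incline from the free-surface line, vertical depth h = y·sinθ with sinθ = 0.874620.
Along the incline, y_c = h_c/sinθ = 2.49341/0.874620 = 2.85085 m.
The centroid lies 2.7/2 = 1.35 m below the top edge, so the top edge sits at y_top = 2.85085 − 1.35 = 1.50085 m along the incline.

y_top ≈ 1.501 m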